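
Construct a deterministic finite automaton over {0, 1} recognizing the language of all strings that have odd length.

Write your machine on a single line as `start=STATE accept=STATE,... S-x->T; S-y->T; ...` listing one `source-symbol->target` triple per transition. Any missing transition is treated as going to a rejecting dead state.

start=S0; accept=S1; S0-0->S1; S0-1->S1; S1-0->S0; S1-1->S0

Only the length mod 2 matters, so use a 2-cycle: from any state, every input symbol moves to the next state, wrapping S1 back to S0. Mark S1 accepting.
With 2 states:
        0   1  
>  S0   S1  S1 
 * S1   S0  S0 
(> = start, * = accepting)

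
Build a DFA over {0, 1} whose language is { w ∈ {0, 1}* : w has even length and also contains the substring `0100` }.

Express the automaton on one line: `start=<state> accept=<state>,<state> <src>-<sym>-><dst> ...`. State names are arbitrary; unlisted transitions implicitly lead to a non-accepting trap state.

start=q0 accept=q8 q0-0->q1 q0-1->q2 q1-0->q3 q1-1->q4 q2-0->q3 q2-1->q0 q3-0->q1 q3-1->q5 q4-0->q6 q4-1->q2 q5-0->q7 q5-1->q0 q6-0->q8 q6-1->q4 q7-0->q9 q7-1->q5 q8-0->q9 q8-1->q9 q9-0->q8 q9-1->q8

Build one automaton per condition and run them in lockstep. One (2 states) tracks the input length modulo 2; the other (5 states) tracks whether and how much of `0100` has been seen. Each combined state is a pair, one component from each; accept when both components accept.
With 10 states:
        0   1  
>  q0   q1  q2 
   q1   q3  q4 
   q2   q3  q0 
   q3   q1  q5 
   q4   q6  q2 
   q5   q7  q0 
   q6   q8  q4 
   q7   q9  q5 
 * q8   q9  q9 
   q9   q8  q8 
(> = start, * = accepting)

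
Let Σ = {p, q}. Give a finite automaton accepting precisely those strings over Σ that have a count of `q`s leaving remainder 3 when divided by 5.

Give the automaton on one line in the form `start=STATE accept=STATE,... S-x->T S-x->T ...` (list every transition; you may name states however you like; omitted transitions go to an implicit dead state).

The only thing that matters is how many `q`s have appeared, reduced mod 5. Use one state per residue: A for 0, …, E for 4. Reading `q` moves to the next residue; anything else stays put. D is accepting.
       p  q 
>  A   A  B 
   B   B  C 
   C   C  D 
 * D   D  E 
   E   E  A 
(> = start, * = accepting)

start=A accept=D A-p->A A-q->B B-p->B B-q->C C-p->C C-q->D D-p->D D-q->E E-p->E E-q->A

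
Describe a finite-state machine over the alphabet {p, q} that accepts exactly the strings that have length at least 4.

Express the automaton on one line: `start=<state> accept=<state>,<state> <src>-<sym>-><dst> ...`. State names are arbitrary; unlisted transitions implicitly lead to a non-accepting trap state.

start=S0 accept=S4,S5 S0-p->S1 S0-q->S1 S1-p->S2 S1-q->S2 S2-p->S3 S2-q->S3 S3-p->S4 S3-q->S4 S4-p->S5 S4-q->S5 S5-p->S5 S5-q->S5

We only need to distinguish lengths 0, 1, …, 4, and '>4'. Chain S0 → S1 → S2 → S3 → S4 → S5 on every symbol, with S5 looping. Accepting states: {S4, S5}.
A 6-state machine:
        p   q  
>  S0   S1  S1 
   S1   S2  S2 
   S2   S3  S3 
   S3   S4  S4 
 * S4   S5  S5 
 * S5   S5  S5 
(> = start, * = accepting)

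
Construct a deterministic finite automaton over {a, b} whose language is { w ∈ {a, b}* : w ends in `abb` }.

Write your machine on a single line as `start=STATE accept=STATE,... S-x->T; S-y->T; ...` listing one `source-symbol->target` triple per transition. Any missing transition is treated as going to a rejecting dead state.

start=q0; accept=q3; q0-a->q1; q0-b->q0; q1-a->q1; q1-b->q2; q2-a->q1; q2-b->q3; q3-a->q1; q3-b->q0

Remember how much of `abb` the current input suffix matches. State q0 means no match yet; q1 means the last symbol is `a`; q2 means the last 2 symbols are `ab`; q3 means the last 3 symbols are `abb`. Only q3 accepts. On a mismatch, fall back to the longest proper suffix that is still a prefix of `abb`.
A 4-state machine:
        a   b  
>  q0   q1  q0 
   q1   q1  q2 
   q2   q1  q3 
 * q3   q1  q0 
(> = start, * = accepting)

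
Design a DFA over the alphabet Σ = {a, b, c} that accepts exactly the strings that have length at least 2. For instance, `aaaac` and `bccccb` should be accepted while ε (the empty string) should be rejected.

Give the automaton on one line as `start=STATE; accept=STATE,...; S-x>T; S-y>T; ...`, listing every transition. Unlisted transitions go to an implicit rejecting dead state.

start=s0; accept=s2,s3; s0-a>s1; s0-b>s1; s0-c>s1; s1-a>s2; s1-b>s2; s1-c>s2; s2-a>s3; s2-b>s3; s2-c>s3; s3-a>s3; s3-b>s3; s3-c>s3

Count input length up to 3: every symbol moves from s0 toward s3, which means 'more than 2' and absorbs. Accept from {s2, s3}.
        a   b   c  
>  s0   s1  s1  s1 
   s1   s2  s2  s2 
 * s2   s3  s3  s3 
 * s3   s3  s3  s3 
(> = start, * = accepting)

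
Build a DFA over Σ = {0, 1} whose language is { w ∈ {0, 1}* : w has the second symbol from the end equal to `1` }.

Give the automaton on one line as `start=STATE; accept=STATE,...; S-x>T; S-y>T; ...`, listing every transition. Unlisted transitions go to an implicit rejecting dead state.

start=A; accept=F,G; A-0>B; A-1>C; B-0>D; B-1>E; C-0>F; C-1>G; D-0>D; D-1>E; E-0>F; E-1>G; F-0>D; F-1>E; G-0>F; G-1>G

Because acceptance depends on a position counted from the end, the machine has to buffer the most recent 2 symbols. Make each state the string of the last up-to-2 symbols read; on input `x` shift the window left and append `x`. Accept when the buffered window has length 2 and begins with `1`.
A 7-state machine:
       0  1 
>  A   B  C 
   B   D  E 
   C   F  G 
   D   D  E 
   E   F  G 
 * F   D  E 
 * G   F  G 
(> = start, * = accepting)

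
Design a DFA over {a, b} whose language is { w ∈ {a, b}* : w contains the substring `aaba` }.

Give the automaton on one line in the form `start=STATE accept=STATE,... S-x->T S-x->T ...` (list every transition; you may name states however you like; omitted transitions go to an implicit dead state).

States s0..s3 record the length of the longest prefix of `aaba` that matches the current input suffix. Reaching s4 means `aaba` has been seen, and we stay there forever. Accept from s4.
A 5-state machine:
        a   b  
>  s0   s1  s0 
   s1   s2  s0 
   s2   s2  s3 
   s3   s4  s0 
 * s4   s4  s4 
(> = start, * = accepting)

start=s0 accept=s4 s0-a->s1 s0-b->s0 s1-a->s2 s1-b->s0 s2-a->s2 s2-b->s3 s3-a->s4 s3-b->s0 s4-a->s4 s4-b->s4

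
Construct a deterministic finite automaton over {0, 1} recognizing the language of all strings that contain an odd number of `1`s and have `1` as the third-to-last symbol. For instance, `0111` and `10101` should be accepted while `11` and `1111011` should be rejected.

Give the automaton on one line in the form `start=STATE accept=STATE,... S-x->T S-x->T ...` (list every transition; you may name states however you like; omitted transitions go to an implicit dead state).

Handle the two conditions separately and then intersect. One (2 states) tracks the count of `1`s modulo 2; the other (15 states) tracks the last 3 symbols read. Each combined state is a pair, one component from each; accept when both components accept. Equivalent product states are then merged.
12 states suffice.
          0    1  
>  S0     S0   S1 
   S1     S2   S3 
   S2     S4   S5 
   S3     S6   S7 
 * S4     S8   S5 
   S5     S6   S9 
   S6     S0  S10 
 * S7    S11   S3 
   S8     S8   S5 
   S9    S11   S3 
 * S10    S2   S3 
 * S11    S4   S5 
(> = start, * = accepting)

start=S0 accept=S4,S7,S10,S11 S0-0->S0 S0-1->S1 S1-0->S2 S1-1->S3 S2-0->S4 S2-1->S5 S3-0->S6 S3-1->S7 S4-0->S8 S4-1->S5 S5-0->S6 S5-1->S9 S6-0->S0 S6-1->S10 S7-0->S11 S7-1->S3 S8-0->S8 S8-1->S5 S9-0->S11 S9-1->S3 S10-0->S2 S10-1->S3 S11-0->S4 S11-1->S5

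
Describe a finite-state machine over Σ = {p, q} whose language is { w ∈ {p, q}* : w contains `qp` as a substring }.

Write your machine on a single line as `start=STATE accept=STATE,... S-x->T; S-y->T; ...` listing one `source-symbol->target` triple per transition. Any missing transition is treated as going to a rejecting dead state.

Track how much of `qp` has been matched so far: state A is no progress, C is the absorbing accept state reached once `qp` has occurred. Intermediate states record partial matches; on a mismatch, fall back to the longest reusable overlap.
3 states suffice.
       p  q 
>  A   A  B 
   B   C  B 
 * C   C  C 
(> = start, * = accepting)

start=A; accept=C; A-p->A; A-q->B; B-p->C; B-q->B; C-p->C; C-q->C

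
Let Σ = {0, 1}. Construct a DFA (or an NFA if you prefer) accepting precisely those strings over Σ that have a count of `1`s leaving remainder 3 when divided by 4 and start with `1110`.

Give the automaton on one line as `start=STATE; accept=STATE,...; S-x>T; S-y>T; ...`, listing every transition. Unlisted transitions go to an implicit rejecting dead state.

Build one automaton per condition and run them in lockstep. The first has 4 states tracking the count of `1`s modulo 4; the second has 6 states tracking whether the input so far still matches the prefix `1110`. A product state is a pair (one from each), accepting exactly when both do. Minimizing collapses redundant product states.
9 states suffice.
        0   1  
>  s0   s1  s2 
   s1   s1  s1 
   s2   s1  s3 
   s3   s1  s4 
   s4   s5  s1 
 * s5   s5  s6 
   s6   s6  s7 
   s7   s7  s8 
   s8   s8  s5 
(> = start, * = accepting)

start=s0; accept=s5; s0-0>s1; s0-1>s2; s1-0>s1; s1-1>s1; s2-0>s1; s2-1>s3; s3-0>s1; s3-1>s4; s4-0>s5; s4-1>s1; s5-0>s5; s5-1>s6; s6-0>s6; s6-1>s7; s7-0>s7; s7-1>s8; s8-0>s8; s8-1>s5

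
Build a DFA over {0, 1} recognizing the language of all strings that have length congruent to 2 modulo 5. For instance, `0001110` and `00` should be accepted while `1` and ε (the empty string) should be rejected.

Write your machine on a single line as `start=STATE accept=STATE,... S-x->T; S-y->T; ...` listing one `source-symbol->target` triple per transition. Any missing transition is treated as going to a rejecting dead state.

Only the length mod 5 matters, so use a 5-cycle: from any state, every input symbol moves to the next state, wrapping q4 back to q0. Mark q2 accepting.
        0   1  
>  q0   q1  q1 
   q1   q2  q2 
 * q2   q3  q3 
   q3   q4  q4 
   q4   q0  q0 
(> = start, * = accepting)

start=q0; accept=q2; q0-0->q1; q0-1->q1; q1-0->q2; q1-1->q2; q2-0->q3; q2-1->q3; q3-0->q4; q3-1->q4; q4-0->q0; q4-1->q0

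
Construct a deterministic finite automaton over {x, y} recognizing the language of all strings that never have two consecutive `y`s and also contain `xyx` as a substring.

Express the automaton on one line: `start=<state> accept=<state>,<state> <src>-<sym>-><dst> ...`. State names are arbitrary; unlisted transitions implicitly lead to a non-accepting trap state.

start=q0 accept=q5,q6 q0-x->q1 q0-y->q2 q1-x->q1 q1-y->q3 q2-x->q1 q2-y->q4 q3-x->q5 q3-y->q4 q4-x->q4 q4-y->q4 q5-x->q5 q5-y->q6 q6-x->q5 q6-y->q4

Build one automaton per condition and run them in lockstep. The first has 3 states tracking partial matches of the forbidden pattern `yy`; the second has 4 states tracking whether and how much of `xyx` has been seen. A product state is a pair (one from each), accepting exactly when both do. Equivalent product states are then merged.
A 7-state machine:
        x   y  
>  q0   q1  q2 
   q1   q1  q3 
   q2   q1  q4 
   q3   q5  q4 
   q4   q4  q4 
 * q5   q5  q6 
 * q6   q5  q4 
(> = start, * = accepting)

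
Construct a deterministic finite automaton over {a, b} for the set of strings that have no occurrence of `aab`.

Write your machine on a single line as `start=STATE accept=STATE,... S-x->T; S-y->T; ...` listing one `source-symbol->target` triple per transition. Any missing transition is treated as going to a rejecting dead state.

Track partial matches of the forbidden pattern `aab`. State q3 is a dead state reached once `aab` has occurred; every other state accepts. q0 means no part of `aab` is currently matched.
4 states suffice.
        a   b  
>* q0   q1  q0 
 * q1   q2  q0 
 * q2   q2  q3 
   q3   q3  q3 
(> = start, * = accepting)

start=q0; accept=q0,q1,q2; q0-a->q1; q0-b->q0; q1-a->q2; q1-b->q0; q2-a->q2; q2-b->q3; q3-a->q3; q3-b->q3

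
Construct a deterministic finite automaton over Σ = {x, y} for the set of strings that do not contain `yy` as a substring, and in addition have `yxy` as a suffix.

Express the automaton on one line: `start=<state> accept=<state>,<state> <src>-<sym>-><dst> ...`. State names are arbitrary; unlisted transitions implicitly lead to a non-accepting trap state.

Handle the two conditions separately and then intersect. One (3 states) tracks partial matches of the forbidden pattern `yy`; the other (4 states) tracks how much of the suffix `yxy` has currently been matched. Each combined state is a pair, one component from each; accept when both components accept. Equivalent product states are then merged.
       x  y 
>  A   A  B 
   B   C  D 
   C   A  E 
   D   D  D 
 * E   C  D 
(> = start, * = accepting)

start=A accept=E A-x->A A-y->B B-x->C B-y->D C-x->A C-y->E D-x->D D-y->D E-x->C E-y->D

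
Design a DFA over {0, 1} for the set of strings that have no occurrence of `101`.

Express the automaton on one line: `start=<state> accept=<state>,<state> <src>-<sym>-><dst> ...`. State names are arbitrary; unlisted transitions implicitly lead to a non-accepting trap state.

start=q0 accept=q0,q1,q2 q0-0->q0 q0-1->q1 q1-0->q2 q1-1->q1 q2-0->q0 q2-1->q3 q3-0->q3 q3-1->q3

Track partial matches of the forbidden pattern `101`. State q3 is a dead state reached once `101` has occurred; every other state accepts. q0 means no part of `101` is currently matched.
A 4-state machine:
        0   1  
>* q0   q0  q1 
 * q1   q2  q1 
 * q2   q0  q3 
   q3   q3  q3 
(> = start, * = accepting)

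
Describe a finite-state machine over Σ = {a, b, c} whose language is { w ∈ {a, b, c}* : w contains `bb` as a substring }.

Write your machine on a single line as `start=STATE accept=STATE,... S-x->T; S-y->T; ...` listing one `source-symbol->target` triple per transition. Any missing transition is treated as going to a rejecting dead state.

start=q0; accept=q2; q0-a->q0; q0-b->q1; q0-c->q0; q1-a->q0; q1-b->q2; q1-c->q0; q2-a->q2; q2-b->q2; q2-c->q2

States q0..q1 record the length of the longest prefix of `bb` that matches the current input suffix. Reaching q2 means `bb` has been seen, and we stay there forever. Accept from q2.
        a   b   c  
>  q0   q0  q1  q0 
   q1   q0  q2  q0 
 * q2   q2  q2  q2 
(> = start, * = accepting)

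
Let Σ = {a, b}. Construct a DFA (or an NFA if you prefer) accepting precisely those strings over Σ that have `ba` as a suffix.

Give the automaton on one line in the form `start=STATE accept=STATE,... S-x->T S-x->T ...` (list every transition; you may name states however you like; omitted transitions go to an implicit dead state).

Remember how much of `ba` the current input suffix matches. State q0 means no match yet; q1 means the last symbol is `b`; q2 means the last 2 symbols are `ba`. Only q2 accepts. On a mismatch, fall back to the longest proper suffix that is still a prefix of `ba`.
3 states suffice.
        a   b  
>  q0   q0  q1 
   q1   q2  q1 
 * q2   q0  q1 
(> = start, * = accepting)

start=q0 accept=q2 q0-a->q0 q0-b->q1 q1-a->q2 q1-b->q1 q2-a->q0 q2-b->q1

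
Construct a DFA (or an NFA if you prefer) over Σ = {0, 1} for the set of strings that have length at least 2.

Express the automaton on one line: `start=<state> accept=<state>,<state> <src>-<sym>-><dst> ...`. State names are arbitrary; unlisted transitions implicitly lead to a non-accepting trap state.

Count input length up to 3: every symbol moves from s0 toward s3, which means 'more than 2' and absorbs. Accept from {s2, s3}.
With 4 states:
        0   1  
>  s0   s1  s1 
   s1   s2  s2 
 * s2   s3  s3 
 * s3   s3  s3 
(> = start, * = accepting)

start=s0 accept=s2,s3 s0-0->s1 s0-1->s1 s1-0->s2 s1-1->s2 s2-0->s3 s2-1->s3 s3-0->s3 s3-1->s3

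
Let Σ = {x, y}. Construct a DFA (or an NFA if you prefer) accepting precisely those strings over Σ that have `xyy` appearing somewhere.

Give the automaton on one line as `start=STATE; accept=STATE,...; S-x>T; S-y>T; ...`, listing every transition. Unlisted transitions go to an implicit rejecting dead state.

Track how much of `xyy` has been matched so far: state q0 is no progress, q3 is the absorbing accept state reached once `xyy` has occurred. Intermediate states record partial matches; on a mismatch, fall back to the longest reusable overlap.
4 states suffice.
        x   y  
>  q0   q1  q0 
   q1   q1  q2 
   q2   q1  q3 
 * q3   q3  q3 
(> = start, * = accepting)

start=q0; accept=q3; q0-x>q1; q0-y>q0; q1-x>q1; q1-y>q2; q2-x>q1; q2-y>q3; q3-x>q3; q3-y>q3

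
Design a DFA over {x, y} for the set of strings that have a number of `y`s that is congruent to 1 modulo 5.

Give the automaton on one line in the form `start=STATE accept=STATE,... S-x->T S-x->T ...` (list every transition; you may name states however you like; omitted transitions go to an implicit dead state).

start=A accept=B A-x->A A-y->B B-x->B B-y->C C-x->C C-y->D D-x->D D-y->E E-x->E E-y->A

Keep the running count of `y`s modulo 5: each `y` advances along the cycle A → B → C → D → E → A while other symbols loop. Accept at B.
A 5-state machine:
       x  y 
>  A   A  B 
 * B   B  C 
   C   C  D 
   D   D  E 
   E   E  A 
(> = start, * = accepting)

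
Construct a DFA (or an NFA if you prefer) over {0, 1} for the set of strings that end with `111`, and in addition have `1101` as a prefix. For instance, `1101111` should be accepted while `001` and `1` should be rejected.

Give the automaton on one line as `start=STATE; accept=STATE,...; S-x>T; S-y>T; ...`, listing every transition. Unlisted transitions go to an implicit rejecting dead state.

start=q0; accept=q11; q0-0>q1; q0-1>q2; q1-0>q1; q1-1>q3; q2-0>q1; q2-1>q4; q3-0>q1; q3-1>q5; q4-0>q6; q4-1>q7; q5-0>q1; q5-1>q7; q6-0>q1; q6-1>q8; q7-0>q1; q7-1>q7; q8-0>q9; q8-1>q10; q9-0>q9; q9-1>q8; q10-0>q9; q10-1>q11; q11-0>q9; q11-1>q11

Handle the two conditions separately and then intersect. One (4 states) tracks how much of the suffix `111` has currently been matched; the other (6 states) tracks whether the input so far still matches the prefix `1101`. Each combined state is a pair, one component from each; accept when both components accept.
A 12-state machine:
          0    1  
>  q0     q1   q2 
   q1     q1   q3 
   q2     q1   q4 
   q3     q1   q5 
   q4     q6   q7 
   q5     q1   q7 
   q6     q1   q8 
   q7     q1   q7 
   q8     q9  q10 
   q9     q9   q8 
   q10    q9  q11 
 * q11    q9  q11 
(> = start, * = accepting)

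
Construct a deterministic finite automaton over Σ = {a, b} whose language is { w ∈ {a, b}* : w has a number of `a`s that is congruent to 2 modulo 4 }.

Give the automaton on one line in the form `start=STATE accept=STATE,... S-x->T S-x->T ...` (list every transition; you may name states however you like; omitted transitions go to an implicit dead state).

The only thing that matters is how many `a`s have appeared, reduced mod 4. Use one state per residue: q0 for 0, …, q3 for 3. Reading `a` moves to the next residue; anything else stays put. q2 is accepting.
        a   b  
>  q0   q1  q0 
   q1   q2  q1 
 * q2   q3  q2 
   q3   q0  q3 
(> = start, * = accepting)

start=q0 accept=q2 q0-a->q1 q0-b->q0 q1-a->q2 q1-b->q1 q2-a->q3 q2-b->q2 q3-a->q0 q3-b->q3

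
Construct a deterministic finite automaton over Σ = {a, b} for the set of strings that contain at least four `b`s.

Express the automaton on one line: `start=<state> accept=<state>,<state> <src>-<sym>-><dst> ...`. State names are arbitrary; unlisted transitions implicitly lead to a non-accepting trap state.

start=s0 accept=s4,s5 s0-a->s0 s0-b->s1 s1-a->s1 s1-b->s2 s2-a->s2 s2-b->s3 s3-a->s3 s3-b->s4 s4-a->s4 s4-b->s5 s5-a->s5 s5-b->s5

Only the number of `b`s matters, and only up to 5. Make a chain s0 → s1 → s2 → s3 → s4 → s5 advanced by each `b` (with s5 absorbing); every other symbol self-loops. The accepting set is {s4, s5}.
        a   b  
>  s0   s0  s1 
   s1   s1  s2 
   s2   s2  s3 
   s3   s3  s4 
 * s4   s4  s5 
 * s5   s5  s5 
(> = start, * = accepting)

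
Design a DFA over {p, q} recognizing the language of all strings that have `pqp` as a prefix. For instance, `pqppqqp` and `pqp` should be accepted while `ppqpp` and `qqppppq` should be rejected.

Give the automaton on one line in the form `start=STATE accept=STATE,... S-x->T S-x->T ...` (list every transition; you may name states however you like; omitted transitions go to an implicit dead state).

Walk along `pqp` while the input agrees: from S0 take `p` to S1, and so on. Any deviation drops to the rejecting sink S4. Once S3 is reached the prefix is confirmed and every continuation is accepted.
With 5 states:
        p   q  
>  S0   S1  S4 
   S1   S4  S2 
   S2   S3  S4 
 * S3   S3  S3 
   S4   S4  S4 
(> = start, * = accepting)

start=S0 accept=S3 S0-p->S1 S0-q->S4 S1-p->S4 S1-q->S2 S2-p->S3 S2-q->S4 S3-p->S3 S3-q->S3 S4-p->S4 S4-q->S4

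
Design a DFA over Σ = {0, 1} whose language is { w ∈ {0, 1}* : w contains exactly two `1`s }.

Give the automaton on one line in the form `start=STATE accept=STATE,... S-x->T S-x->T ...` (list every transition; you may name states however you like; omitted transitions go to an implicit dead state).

start=q0 accept=q2 q0-0->q0 q0-1->q1 q1-0->q1 q1-1->q2 q2-0->q2 q2-1->q3 q3-0->q3 q3-1->q3

Count `1`s, saturating at 3: states q0 through q2 mean 0 through 2 `1`s seen; q3 means more than 2. Each `1` increments (capped at q3); other symbols loop. Accept from {q2}.
        0   1  
>  q0   q0  q1 
   q1   q1  q2 
 * q2   q2  q3 
   q3   q3  q3 
(> = start, * = accepting)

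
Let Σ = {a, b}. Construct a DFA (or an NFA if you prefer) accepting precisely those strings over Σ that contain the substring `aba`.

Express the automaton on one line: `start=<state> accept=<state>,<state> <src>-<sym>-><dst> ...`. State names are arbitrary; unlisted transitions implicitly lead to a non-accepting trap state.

start=S0 accept=S3 S0-a->S1 S0-b->S0 S1-a->S1 S1-b->S2 S2-a->S3 S2-b->S0 S3-a->S3 S3-b->S3

Track how much of `aba` has been matched so far: state S0 is no progress, S3 is the absorbing accept state reached once `aba` has occurred. Intermediate states record partial matches; on a mismatch, fall back to the longest reusable overlap.
A 4-state machine:
        a   b  
>  S0   S1  S0 
   S1   S1  S2 
   S2   S3  S0 
 * S3   S3  S3 
(> = start, * = accepting)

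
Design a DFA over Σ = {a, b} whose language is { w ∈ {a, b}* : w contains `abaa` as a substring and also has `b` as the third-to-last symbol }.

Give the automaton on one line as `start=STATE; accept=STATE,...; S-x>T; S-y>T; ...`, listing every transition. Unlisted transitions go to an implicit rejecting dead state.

Handle the two conditions separately and then intersect. The first has 5 states tracking whether and how much of `abaa` has been seen; the second has 15 states tracking the last 3 symbols read. A product state is a pair (one from each), accepting exactly when both do.
A 23-state machine:
          a    b  
>  q0     q1   q2 
   q1     q3   q4 
   q2     q5   q6 
   q3     q7   q8 
   q4     q9  q10 
   q5    q11  q12 
   q6    q13  q14 
   q7     q7   q8 
   q8     q9  q10 
   q9    q15  q12 
   q10   q13  q14 
   q11    q7   q8 
   q12    q9  q10 
   q13   q11  q12 
   q14   q13  q14 
 * q15   q16  q17 
   q16   q16  q17 
   q17   q18  q19 
   q18   q15  q20 
   q19   q21  q22 
 * q20   q18  q19 
 * q21   q15  q20 
 * q22   q21  q22 
(> = start, * = accepting)

start=q0; accept=q15,q20,q21,q22; q0-a>q1; q0-b>q2; q1-a>q3; q1-b>q4; q2-a>q5; q2-b>q6; q3-a>q7; q3-b>q8; q4-a>q9; q4-b>q10; q5-a>q11; q5-b>q12; q6-a>q13; q6-b>q14; q7-a>q7; q7-b>q8; q8-a>q9; q8-b>q10; q9-a>q15; q9-b>q12; q10-a>q13; q10-b>q14; q11-a>q7; q11-b>q8; q12-a>q9; q12-b>q10; q13-a>q11; q13-b>q12; q14-a>q13; q14-b>q14; q15-a>q16; q15-b>q17; q16-a>q16; q16-b>q17; q17-a>q18; q17-b>q19; q18-a>q15; q18-b>q20; q19-a>q21; q19-b>q22; q20-a>q18; q20-b>q19; q21-a>q15; q21-b>q20; q22-a>q21; q22-b>q22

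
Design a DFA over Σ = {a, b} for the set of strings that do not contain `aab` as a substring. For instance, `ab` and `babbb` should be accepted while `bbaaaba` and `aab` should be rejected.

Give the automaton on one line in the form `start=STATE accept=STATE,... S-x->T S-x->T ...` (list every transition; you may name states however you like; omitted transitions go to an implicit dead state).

Track partial matches of the forbidden pattern `aab`. State S3 is a dead state reached once `aab` has occurred; every other state accepts. S0 means no part of `aab` is currently matched.
A 4-state machine:
        a   b  
>* S0   S1  S0 
 * S1   S2  S0 
 * S2   S2  S3 
   S3   S3  S3 
(> = start, * = accepting)

start=S0 accept=S0,S1,S2 S0-a->S1 S0-b->S0 S1-a->S2 S1-b->S0 S2-a->S2 S2-b->S3 S3-a->S3 S3-b->S3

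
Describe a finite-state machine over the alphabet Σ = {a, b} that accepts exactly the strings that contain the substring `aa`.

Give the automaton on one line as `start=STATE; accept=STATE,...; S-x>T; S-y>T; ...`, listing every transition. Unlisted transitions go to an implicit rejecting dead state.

States q0..q1 record the length of the longest prefix of `aa` that matches the current input suffix. Reaching q2 means `aa` has been seen, and we stay there forever. Accept from q2.
        a   b  
>  q0   q1  q0 
   q1   q2  q0 
 * q2   q2  q2 
(> = start, * = accepting)

start=q0; accept=q2; q0-a>q1; q0-b>q0; q1-a>q2; q1-b>q0; q2-a>q2; q2-b>q2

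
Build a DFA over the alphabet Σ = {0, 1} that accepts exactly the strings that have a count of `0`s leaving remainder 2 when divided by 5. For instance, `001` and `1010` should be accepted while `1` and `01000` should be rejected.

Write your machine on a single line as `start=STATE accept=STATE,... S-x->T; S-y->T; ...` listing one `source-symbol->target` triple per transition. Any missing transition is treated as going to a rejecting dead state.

start=s0; accept=s2; s0-0->s1; s0-1->s0; s1-0->s2; s1-1->s1; s2-0->s3; s2-1->s2; s3-0->s4; s3-1->s3; s4-0->s0; s4-1->s4

The only thing that matters is how many `0`s have appeared, reduced mod 5. Use one state per residue: s0 for 0, …, s4 for 4. Reading `0` moves to the next residue; anything else stays put. s2 is accepting.
With 5 states:
        0   1  
>  s0   s1  s0 
   s1   s2  s1 
 * s2   s3  s2 
   s3   s4  s3 
   s4   s0  s4 
(> = start, * = accepting)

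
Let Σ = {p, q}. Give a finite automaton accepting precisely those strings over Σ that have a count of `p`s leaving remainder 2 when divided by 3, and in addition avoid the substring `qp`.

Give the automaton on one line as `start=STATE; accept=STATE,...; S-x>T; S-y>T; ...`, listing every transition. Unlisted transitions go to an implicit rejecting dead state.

Handle the two conditions separately and then intersect. The first has 3 states tracking the count of `p`s modulo 3; the second has 3 states tracking partial matches of the forbidden pattern `qp`. A product state is a pair (one from each), accepting exactly when both do. After merging equivalent states the machine shrinks.
5 states suffice.
       p  q 
>  A   B  C 
   B   D  C 
   C   C  C 
 * D   A  E 
 * E   C  E 
(> = start, * = accepting)

start=A; accept=D,E; A-p>B; A-q>C; B-p>D; B-q>C; C-p>C; C-q>C; D-p>A; D-q>E; E-p>C; E-q>E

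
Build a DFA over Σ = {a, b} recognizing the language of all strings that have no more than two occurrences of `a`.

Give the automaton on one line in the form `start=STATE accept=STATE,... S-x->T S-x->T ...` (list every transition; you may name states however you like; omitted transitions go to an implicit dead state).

Only the number of `a`s matters, and only up to 3. Make a chain S0 → S1 → S2 → S3 advanced by each `a` (with S3 absorbing); every other symbol self-loops. The accepting set is {S0, S1, S2}.
A 4-state machine:
        a   b  
>* S0   S1  S0 
 * S1   S2  S1 
 * S2   S3  S2 
   S3   S3  S3 
(> = start, * = accepting)

start=S0 accept=S0,S1,S2 S0-a->S1 S0-b->S0 S1-a->S2 S1-b->S1 S2-a->S3 S2-b->S2 S3-a->S3 S3-b->S3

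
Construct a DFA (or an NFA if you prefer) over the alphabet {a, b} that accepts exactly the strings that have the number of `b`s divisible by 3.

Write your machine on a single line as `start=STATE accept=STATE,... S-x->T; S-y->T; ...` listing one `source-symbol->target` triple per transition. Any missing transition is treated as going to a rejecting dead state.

start=q0; accept=q0; q0-a->q0; q0-b->q1; q1-a->q1; q1-b->q2; q2-a->q2; q2-b->q0

The only thing that matters is how many `b`s have appeared, reduced mod 3. Use one state per residue: q0 for 0, …, q2 for 2. Reading `b` moves to the next residue; anything else stays put. q0 is accepting.
With 3 states:
        a   b  
>* q0   q0  q1 
   q1   q1  q2 
   q2   q2  q0 
(> = start, * = accepting)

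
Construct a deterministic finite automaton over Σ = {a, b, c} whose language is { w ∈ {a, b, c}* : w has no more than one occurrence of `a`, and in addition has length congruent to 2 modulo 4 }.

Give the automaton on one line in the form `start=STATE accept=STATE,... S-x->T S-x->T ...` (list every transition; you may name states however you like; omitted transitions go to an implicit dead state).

Build one automaton per condition and run them in lockstep. The first has 3 states tracking the count of `a`s, saturating at 2; the second has 4 states tracking the input length modulo 4. A product state is a pair (one from each), accepting exactly when both do.
12 states suffice.
          a    b    c  
>  S0     S1   S2   S2 
   S1     S3   S4   S4 
   S2     S4   S5   S5 
   S3     S6   S6   S6 
 * S4     S6   S7   S7 
 * S5     S7   S8   S8 
   S6     S9   S9   S9 
   S7     S9  S10  S10 
   S8    S10   S0   S0 
   S9    S11  S11  S11 
   S10   S11   S1   S1 
   S11    S3   S3   S3 
(> = start, * = accepting)

start=S0 accept=S4,S5 S0-a->S1 S0-b->S2 S0-c->S2 S1-a->S3 S1-b->S4 S1-c->S4 S2-a->S4 S2-b->S5 S2-c->S5 S3-a->S6 S3-b->S6 S3-c->S6 S4-a->S6 S4-b->S7 S4-c->S7 S5-a->S7 S5-b->S8 S5-c->S8 S6-a->S9 S6-b->S9 S6-c->S9 S7-a->S9 S7-b->S10 S7-c->S10 S8-a->S10 S8-b->S0 S8-c->S0 S9-a->S11 S9-b->S11 S9-c->S11 S10-a->S11 S10-b->S1 S10-c->S1 S11-a->S3 S11-b->S3 S11-c->S3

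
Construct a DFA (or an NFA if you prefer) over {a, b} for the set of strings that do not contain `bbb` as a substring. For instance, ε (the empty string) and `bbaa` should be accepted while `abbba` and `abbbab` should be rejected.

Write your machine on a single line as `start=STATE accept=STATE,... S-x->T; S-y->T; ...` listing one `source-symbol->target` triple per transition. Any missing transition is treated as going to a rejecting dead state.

start=q0; accept=q0,q1,q2; q0-a->q0; q0-b->q1; q1-a->q0; q1-b->q2; q2-a->q0; q2-b->q3; q3-a->q3; q3-b->q3

Track partial matches of the forbidden pattern `bbb`. State q3 is a dead state reached once `bbb` has occurred; every other state accepts. q0 means no part of `bbb` is currently matched.
        a   b  
>* q0   q0  q1 
 * q1   q0  q2 
 * q2   q0  q3 
   q3   q3  q3 
(> = start, * = accepting)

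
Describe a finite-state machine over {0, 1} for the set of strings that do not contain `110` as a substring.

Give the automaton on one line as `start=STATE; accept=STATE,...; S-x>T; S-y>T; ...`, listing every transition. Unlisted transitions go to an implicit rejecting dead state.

This is the complement of 'contains `110`'. Use the same substring-matching states — A through D holding how much of `110` has just been matched — but flip the accepting set: everything except the trap D accepts.
4 states suffice.
       0  1 
>* A   A  B 
 * B   A  C 
 * C   D  C 
   D   D  D 
(> = start, * = accepting)

start=A; accept=A,B,C; A-0>A; A-1>B; B-0>A; B-1>C; C-0>D; C-1>C; D-0>D; D-1>D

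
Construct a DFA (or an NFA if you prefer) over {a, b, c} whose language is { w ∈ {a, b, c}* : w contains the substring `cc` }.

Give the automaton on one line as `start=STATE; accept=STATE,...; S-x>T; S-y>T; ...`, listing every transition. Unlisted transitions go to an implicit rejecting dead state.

Track how much of `cc` has been matched so far: state q0 is no progress, q2 is the absorbing accept state reached once `cc` has occurred. Intermediate states record partial matches; on a mismatch, fall back to the longest reusable overlap.
3 states suffice.
        a   b   c  
>  q0   q0  q0  q1 
   q1   q0  q0  q2 
 * q2   q2  q2  q2 
(> = start, * = accepting)

start=q0; accept=q2; q0-a>q0; q0-b>q0; q0-c>q1; q1-a>q0; q1-b>q0; q1-c>q2; q2-a>q2; q2-b>q2; q2-c>q2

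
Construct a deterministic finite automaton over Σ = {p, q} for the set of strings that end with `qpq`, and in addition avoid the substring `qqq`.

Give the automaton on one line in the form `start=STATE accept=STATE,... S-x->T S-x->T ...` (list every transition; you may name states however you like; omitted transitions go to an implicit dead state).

start=s0 accept=s4 s0-p->s0 s0-q->s1 s1-p->s2 s1-q->s3 s2-p->s0 s2-q->s4 s3-p->s2 s3-q->s5 s4-p->s2 s4-q->s3 s5-p->s6 s5-q->s5 s6-p->s7 s6-q->s8 s7-p->s7 s7-q->s5 s8-p->s6 s8-q->s5

Run two small machines in parallel and take their product. One (4 states) tracks how much of the suffix `qpq` has currently been matched; the other (4 states) tracks partial matches of the forbidden pattern `qqq`. Each combined state is a pair, one component from each; accept when both components accept.
9 states suffice.
        p   q  
>  s0   s0  s1 
   s1   s2  s3 
   s2   s0  s4 
   s3   s2  s5 
 * s4   s2  s3 
   s5   s6  s5 
   s6   s7  s8 
   s7   s7  s5 
   s8   s6  s5 
(> = start, * = accepting)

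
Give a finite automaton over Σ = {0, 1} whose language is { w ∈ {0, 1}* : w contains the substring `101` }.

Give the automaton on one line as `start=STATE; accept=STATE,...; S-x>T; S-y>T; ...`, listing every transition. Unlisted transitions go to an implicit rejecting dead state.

States q0..q2 record the length of the longest prefix of `101` that matches the current input suffix. Reaching q3 means `101` has been seen, and we stay there forever. Accept from q3.
4 states suffice.
        0   1  
>  q0   q0  q1 
   q1   q2  q1 
   q2   q0  q3 
 * q3   q3  q3 
(> = start, * = accepting)

start=q0; accept=q3; q0-0>q0; q0-1>q1; q1-0>q2; q1-1>q1; q2-0>q0; q2-1>q3; q3-0>q3; q3-1>q3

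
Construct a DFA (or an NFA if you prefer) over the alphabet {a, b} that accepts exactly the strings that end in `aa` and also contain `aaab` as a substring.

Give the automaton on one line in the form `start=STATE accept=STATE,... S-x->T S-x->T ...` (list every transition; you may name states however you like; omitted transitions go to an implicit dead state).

start=q0 accept=q6 q0-a->q1 q0-b->q0 q1-a->q2 q1-b->q0 q2-a->q3 q2-b->q0 q3-a->q3 q3-b->q4 q4-a->q5 q4-b->q4 q5-a->q6 q5-b->q4 q6-a->q6 q6-b->q4

Build one automaton per condition and run them in lockstep. One (3 states) tracks how much of the suffix `aa` has currently been matched; the other (5 states) tracks whether and how much of `aaab` has been seen. Each combined state is a pair, one component from each; accept when both components accept.
7 states suffice.
        a   b  
>  q0   q1  q0 
   q1   q2  q0 
   q2   q3  q0 
   q3   q3  q4 
   q4   q5  q4 
   q5   q6  q4 
 * q6   q6  q4 
(> = start, * = accepting)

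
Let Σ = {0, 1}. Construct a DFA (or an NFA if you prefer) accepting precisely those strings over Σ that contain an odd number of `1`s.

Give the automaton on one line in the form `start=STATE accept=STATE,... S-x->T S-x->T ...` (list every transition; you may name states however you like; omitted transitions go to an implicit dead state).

Keep the running count of `1`s modulo 2: each `1` advances along the cycle q0 → q1 → q0 while other symbols loop. Accept at q1.
        0   1  
>  q0   q0  q1 
 * q1   q1  q0 
(> = start, * = accepting)

start=q0 accept=q1 q0-0->q0 q0-1->q1 q1-0->q1 q1-1->q0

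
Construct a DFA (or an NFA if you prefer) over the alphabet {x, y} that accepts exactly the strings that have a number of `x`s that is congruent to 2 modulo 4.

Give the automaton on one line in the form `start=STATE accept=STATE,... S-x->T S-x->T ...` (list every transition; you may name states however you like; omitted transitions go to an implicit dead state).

start=q0 accept=q2 q0-x->q1 q0-y->q0 q1-x->q2 q1-y->q1 q2-x->q3 q2-y->q2 q3-x->q0 q3-y->q3

The only thing that matters is how many `x`s have appeared, reduced mod 4. Use one state per residue: q0 for 0, …, q3 for 3. Reading `x` moves to the next residue; anything else stays put. q2 is accepting.
A 4-state machine:
        x   y  
>  q0   q1  q0 
   q1   q2  q1 
 * q2   q3  q2 
   q3   q0  q3 
(> = start, * = accepting)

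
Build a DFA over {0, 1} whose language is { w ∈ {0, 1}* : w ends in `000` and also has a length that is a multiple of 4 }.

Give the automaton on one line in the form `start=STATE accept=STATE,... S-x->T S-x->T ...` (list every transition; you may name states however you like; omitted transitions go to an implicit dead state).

start=s0 accept=s10 s0-0->s1 s0-1->s2 s1-0->s3 s1-1->s4 s2-0->s5 s2-1->s4 s3-0->s6 s3-1->s7 s4-0->s8 s4-1->s7 s5-0->s9 s5-1->s7 s6-0->s10 s6-1->s0 s7-0->s11 s7-1->s0 s8-0->s12 s8-1->s0 s9-0->s10 s9-1->s0 s10-0->s13 s10-1->s2 s11-0->s14 s11-1->s2 s12-0->s13 s12-1->s2 s13-0->s15 s13-1->s4 s14-0->s15 s14-1->s4 s15-0->s6 s15-1->s7

Build one automaton per condition and run them in lockstep. The first has 4 states tracking how much of the suffix `000` has currently been matched; the second has 4 states tracking the input length modulo 4. A product state is a pair (one from each), accepting exactly when both do.
A 16-state machine:
          0    1  
>  s0     s1   s2 
   s1     s3   s4 
   s2     s5   s4 
   s3     s6   s7 
   s4     s8   s7 
   s5     s9   s7 
   s6    s10   s0 
   s7    s11   s0 
   s8    s12   s0 
   s9    s10   s0 
 * s10   s13   s2 
   s11   s14   s2 
   s12   s13   s2 
   s13   s15   s4 
   s14   s15   s4 
   s15    s6   s7 
(> = start, * = accepting)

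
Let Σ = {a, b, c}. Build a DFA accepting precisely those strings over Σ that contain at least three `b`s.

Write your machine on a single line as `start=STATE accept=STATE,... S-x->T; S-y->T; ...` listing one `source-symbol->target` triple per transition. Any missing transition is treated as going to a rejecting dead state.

Only the number of `b`s matters, and only up to 4. Make a chain S0 → S1 → S2 → S3 → S4 advanced by each `b` (with S4 absorbing); every other symbol self-loops. The accepting set is {S3, S4}.
With 5 states:
        a   b   c  
>  S0   S0  S1  S0 
   S1   S1  S2  S1 
   S2   S2  S3  S2 
 * S3   S3  S4  S3 
 * S4   S4  S4  S4 
(> = start, * = accepting)

start=S0; accept=S3,S4; S0-a->S0; S0-b->S1; S0-c->S0; S1-a->S1; S1-b->S2; S1-c->S1; S2-a->S2; S2-b->S3; S2-c->S2; S3-a->S3; S3-b->S4; S3-c->S3; S4-a->S4; S4-b->S4; S4-c->S4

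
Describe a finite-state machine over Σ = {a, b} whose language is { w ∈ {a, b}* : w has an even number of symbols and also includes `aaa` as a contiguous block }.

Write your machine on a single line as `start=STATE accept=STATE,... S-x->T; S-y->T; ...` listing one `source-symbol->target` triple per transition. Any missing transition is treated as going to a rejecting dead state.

start=q0; accept=q7; q0-a->q1; q0-b->q2; q1-a->q3; q1-b->q0; q2-a->q4; q2-b->q0; q3-a->q5; q3-b->q2; q4-a->q6; q4-b->q2; q5-a->q7; q5-b->q7; q6-a->q7; q6-b->q0; q7-a->q5; q7-b->q5

Run two small machines in parallel and take their product. The first has 2 states tracking the input length modulo 2; the second has 4 states tracking whether and how much of `aaa` has been seen. A product state is a pair (one from each), accepting exactly when both do.
8 states suffice.
        a   b  
>  q0   q1  q2 
   q1   q3  q0 
   q2   q4  q0 
   q3   q5  q2 
   q4   q6  q2 
   q5   q7  q7 
   q6   q7  q0 
 * q7   q5  q5 
(> = start, * = accepting)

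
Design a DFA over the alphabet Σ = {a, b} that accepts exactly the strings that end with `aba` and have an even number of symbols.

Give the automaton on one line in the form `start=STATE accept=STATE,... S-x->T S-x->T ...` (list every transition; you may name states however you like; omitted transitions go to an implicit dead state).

start=q0 accept=q7 q0-a->q1 q0-b->q2 q1-a->q3 q1-b->q4 q2-a->q3 q2-b->q0 q3-a->q1 q3-b->q5 q4-a->q6 q4-b->q2 q5-a->q7 q5-b->q0 q6-a->q3 q6-b->q4 q7-a->q1 q7-b->q5

Build one automaton per condition and run them in lockstep. The first has 4 states tracking how much of the suffix `aba` has currently been matched; the second has 2 states tracking the input length modulo 2. A product state is a pair (one from each), accepting exactly when both do.
An 8-state machine:
        a   b  
>  q0   q1  q2 
   q1   q3  q4 
   q2   q3  q0 
   q3   q1  q5 
   q4   q6  q2 
   q5   q7  q0 
   q6   q3  q4 
 * q7   q1  q5 
(> = start, * = accepting)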